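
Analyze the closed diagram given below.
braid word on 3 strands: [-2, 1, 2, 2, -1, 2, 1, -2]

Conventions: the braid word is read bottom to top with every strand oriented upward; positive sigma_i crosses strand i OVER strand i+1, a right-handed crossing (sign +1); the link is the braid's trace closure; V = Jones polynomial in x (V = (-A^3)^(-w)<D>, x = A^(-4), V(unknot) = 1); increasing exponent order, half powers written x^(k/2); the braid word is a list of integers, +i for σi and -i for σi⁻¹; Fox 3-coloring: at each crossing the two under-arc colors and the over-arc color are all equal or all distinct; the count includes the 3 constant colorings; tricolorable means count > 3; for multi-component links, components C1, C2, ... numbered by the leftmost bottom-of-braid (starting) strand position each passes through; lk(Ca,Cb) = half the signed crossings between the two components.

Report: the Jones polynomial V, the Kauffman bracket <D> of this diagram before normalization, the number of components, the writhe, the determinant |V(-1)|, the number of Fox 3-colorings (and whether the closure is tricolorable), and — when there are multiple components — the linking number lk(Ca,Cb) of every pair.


V(x) = -x^-1 + 2 - x + 2x^2 - x^3 + x^4 - x^5
bracket: -A^-14 + A^-10 - A^-6 + 2A^-2 - A^2 + 2A^6 - A^10, w = +2
1 component, writhe +2, over 8 crossings
det 9, colorings 9 of 3^8 — tricolorable
observation: w = +2 (over 8 crossings) is diagram-only; (-A^3)^(-2) removes it from V


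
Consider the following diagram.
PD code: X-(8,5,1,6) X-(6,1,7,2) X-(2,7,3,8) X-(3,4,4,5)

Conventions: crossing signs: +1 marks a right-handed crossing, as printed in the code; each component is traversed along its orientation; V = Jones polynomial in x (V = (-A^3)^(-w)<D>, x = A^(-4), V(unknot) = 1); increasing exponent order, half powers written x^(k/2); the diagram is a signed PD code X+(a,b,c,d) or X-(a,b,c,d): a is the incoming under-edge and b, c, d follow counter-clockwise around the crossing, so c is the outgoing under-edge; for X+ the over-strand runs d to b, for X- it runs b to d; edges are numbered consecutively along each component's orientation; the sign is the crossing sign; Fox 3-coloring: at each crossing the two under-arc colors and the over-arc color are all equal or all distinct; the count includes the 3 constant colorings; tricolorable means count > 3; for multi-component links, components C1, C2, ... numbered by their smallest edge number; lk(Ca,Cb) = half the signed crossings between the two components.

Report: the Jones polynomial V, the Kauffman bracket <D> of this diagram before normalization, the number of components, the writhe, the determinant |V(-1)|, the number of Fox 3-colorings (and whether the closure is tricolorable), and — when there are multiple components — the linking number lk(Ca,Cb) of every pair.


Jones polynomial: V(x) = -x^-4 + x^-3 + x^-1
<D> = A^-8 + 1 - A^4; writhe -4
components 1, writhe -4 (4 crossings)
3-colorings: 9 of 3^4, det 3 — tricolorable
note: w = -4 (over 4 crossings) is diagram-only; (-A^3)^(4) removes it from V


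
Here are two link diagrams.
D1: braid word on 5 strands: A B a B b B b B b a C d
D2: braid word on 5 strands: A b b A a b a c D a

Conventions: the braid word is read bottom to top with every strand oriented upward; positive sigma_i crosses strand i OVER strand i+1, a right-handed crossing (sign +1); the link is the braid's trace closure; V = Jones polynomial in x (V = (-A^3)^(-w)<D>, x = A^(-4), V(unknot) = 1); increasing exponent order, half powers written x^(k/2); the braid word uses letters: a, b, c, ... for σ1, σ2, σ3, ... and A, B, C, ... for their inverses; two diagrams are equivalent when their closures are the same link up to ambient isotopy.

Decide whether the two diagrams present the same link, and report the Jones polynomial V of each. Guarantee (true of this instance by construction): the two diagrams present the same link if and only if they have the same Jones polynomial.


equivalent: no
D1 (bracket 1; 12 crossings at w = 0): V = 1
D2 (bracket -A^-4 + 1 + A^8; 10 crossings at w = +4): V = x + x^3 - x^4
key observation: comparing 2 Jones polynomials yields 2 groups


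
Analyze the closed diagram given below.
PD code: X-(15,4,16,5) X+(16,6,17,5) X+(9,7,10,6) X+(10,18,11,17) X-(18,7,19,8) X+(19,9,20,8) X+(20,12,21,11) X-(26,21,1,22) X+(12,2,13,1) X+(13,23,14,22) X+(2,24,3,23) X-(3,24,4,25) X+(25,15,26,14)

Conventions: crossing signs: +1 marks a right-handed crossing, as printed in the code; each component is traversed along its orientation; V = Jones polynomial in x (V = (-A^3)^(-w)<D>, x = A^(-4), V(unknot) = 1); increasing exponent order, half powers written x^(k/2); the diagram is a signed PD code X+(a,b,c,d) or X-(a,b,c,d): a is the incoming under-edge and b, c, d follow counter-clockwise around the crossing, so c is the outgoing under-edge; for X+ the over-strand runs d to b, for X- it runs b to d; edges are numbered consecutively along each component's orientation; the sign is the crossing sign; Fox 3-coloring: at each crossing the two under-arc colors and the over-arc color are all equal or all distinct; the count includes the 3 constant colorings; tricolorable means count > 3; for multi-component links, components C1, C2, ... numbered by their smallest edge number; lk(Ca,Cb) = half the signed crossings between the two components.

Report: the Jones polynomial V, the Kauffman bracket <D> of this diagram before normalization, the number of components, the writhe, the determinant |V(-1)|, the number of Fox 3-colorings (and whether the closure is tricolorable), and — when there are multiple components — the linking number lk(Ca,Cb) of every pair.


V = x - x^2 + 2x^3 - x^4 + x^5 - x^6
<D> = A^-9 - A^-5 + A^-1 - 2A^3 + A^7 - A^11 (w = +5)
1 component over 13 crossings, w = +5
3 Fox colorings among 3^13, |V(-1)| = 7: not tricolorable
why: w = +5 shifts under R1 moves; the (-A^3)^(-5) factor cancels that in V


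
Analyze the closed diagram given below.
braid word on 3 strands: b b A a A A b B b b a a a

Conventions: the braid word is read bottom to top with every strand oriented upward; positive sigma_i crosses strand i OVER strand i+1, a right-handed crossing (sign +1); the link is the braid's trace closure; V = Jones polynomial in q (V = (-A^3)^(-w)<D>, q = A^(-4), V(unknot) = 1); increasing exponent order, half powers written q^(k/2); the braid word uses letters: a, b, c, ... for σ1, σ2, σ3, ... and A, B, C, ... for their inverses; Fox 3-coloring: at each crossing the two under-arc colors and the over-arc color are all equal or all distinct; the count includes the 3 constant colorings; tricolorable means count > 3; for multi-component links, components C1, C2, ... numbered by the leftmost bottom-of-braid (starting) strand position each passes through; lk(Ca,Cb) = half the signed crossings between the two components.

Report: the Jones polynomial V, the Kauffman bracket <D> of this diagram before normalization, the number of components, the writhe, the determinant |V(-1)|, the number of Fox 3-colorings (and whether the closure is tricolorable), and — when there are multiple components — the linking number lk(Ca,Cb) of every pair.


V = -2q^(3/2) + 3q^(5/2) - 5q^(7/2) + 5q^(9/2) - 5q^(11/2) + 4q^(13/2) - 3q^(15/2) + q^(17/2)
<D> = -A^-19 + 3A^-15 - 4A^-11 + 5A^-7 - 5A^-3 + 5A - 3A^5 + 2A^9 (w = +5)
2 components over 13 crossings, w = +5
lk(C1,C2): +2
3 Fox colorings among 3^13, |V(-1)| = 28: not tricolorable
why: inverse pairs cancel, leaving σ2 σ2 σ1⁻¹ σ1⁻¹ σ2 σ2 σ1 σ1 σ1


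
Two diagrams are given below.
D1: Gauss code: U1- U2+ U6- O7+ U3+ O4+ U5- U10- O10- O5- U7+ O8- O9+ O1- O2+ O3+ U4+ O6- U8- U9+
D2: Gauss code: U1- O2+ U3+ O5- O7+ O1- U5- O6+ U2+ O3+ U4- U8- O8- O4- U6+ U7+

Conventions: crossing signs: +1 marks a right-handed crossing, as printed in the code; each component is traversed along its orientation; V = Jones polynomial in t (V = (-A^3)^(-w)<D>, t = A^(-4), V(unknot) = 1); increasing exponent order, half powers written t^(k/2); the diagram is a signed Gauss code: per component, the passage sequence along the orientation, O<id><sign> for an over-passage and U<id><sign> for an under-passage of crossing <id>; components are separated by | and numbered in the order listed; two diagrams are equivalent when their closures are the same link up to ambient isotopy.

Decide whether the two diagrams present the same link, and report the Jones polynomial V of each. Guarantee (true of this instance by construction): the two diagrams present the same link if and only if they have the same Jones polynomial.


equivalent: yes
V(D1) = t + t^3 - t^4  (w 0, c 10, <D> = -A^-16 + A^-12 + A^-4)
V(D2) = t + t^3 - t^4  (w 0, c 8, <D> = -A^-16 + A^-12 + A^-4)
why: all 2 diagrams share one V(t), hence one class


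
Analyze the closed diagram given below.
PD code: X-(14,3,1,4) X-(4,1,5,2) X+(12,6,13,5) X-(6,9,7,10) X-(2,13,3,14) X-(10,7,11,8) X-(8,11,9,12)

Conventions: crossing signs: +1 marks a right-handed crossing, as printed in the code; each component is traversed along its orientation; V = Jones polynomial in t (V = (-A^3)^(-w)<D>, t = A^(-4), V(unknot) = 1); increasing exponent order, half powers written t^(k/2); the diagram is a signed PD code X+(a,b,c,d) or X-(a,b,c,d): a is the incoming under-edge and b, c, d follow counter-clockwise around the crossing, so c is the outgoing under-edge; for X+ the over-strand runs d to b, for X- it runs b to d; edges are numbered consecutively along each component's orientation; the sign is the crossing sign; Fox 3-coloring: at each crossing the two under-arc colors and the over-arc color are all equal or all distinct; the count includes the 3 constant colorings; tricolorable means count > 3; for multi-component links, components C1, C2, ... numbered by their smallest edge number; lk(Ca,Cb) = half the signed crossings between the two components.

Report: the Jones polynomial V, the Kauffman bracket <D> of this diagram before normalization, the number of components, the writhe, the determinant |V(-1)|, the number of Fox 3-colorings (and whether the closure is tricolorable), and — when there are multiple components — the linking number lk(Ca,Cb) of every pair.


V = t^-8 - 2t^-7 + t^-6 - 2t^-5 + 2t^-4 + t^-2
<D> = -A^-7 - 2A + 2A^5 - A^9 + 2A^13 - A^17 (w = -5)
1 component over 7 crossings, w = -5
27 Fox colorings among 3^7, |V(-1)| = 9: tricolorable
why: w = -5 shifts under R1 moves; the (-A^3)^(5) factor cancels that in V


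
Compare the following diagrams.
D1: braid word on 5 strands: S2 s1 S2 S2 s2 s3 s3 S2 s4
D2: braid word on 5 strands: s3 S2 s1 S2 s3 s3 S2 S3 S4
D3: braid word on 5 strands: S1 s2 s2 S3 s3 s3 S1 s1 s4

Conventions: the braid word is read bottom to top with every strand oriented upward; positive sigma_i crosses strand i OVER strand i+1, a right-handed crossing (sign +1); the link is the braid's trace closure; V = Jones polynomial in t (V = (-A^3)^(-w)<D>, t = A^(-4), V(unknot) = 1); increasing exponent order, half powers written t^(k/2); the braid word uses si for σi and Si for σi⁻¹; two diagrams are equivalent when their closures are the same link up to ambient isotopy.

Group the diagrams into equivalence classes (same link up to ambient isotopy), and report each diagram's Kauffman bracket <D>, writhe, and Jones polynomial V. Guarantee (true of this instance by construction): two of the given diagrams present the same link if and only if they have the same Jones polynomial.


equivalence classes: {D1, D2} | {D3}
D1 (bracket A^-3 + 2A^5 - A^9 + A^13 - A^17; 9 crossings at w = +1): V = t^(-7/2) - t^(-5/2) + t^(-3/2) - 2t^(-1/2) - t^(3/2)
V(D2) = t^(-7/2) - t^(-5/2) + t^(-3/2) - 2t^(-1/2) - t^(3/2)  [9 crossings, <D> = A^-9 + 2A^-1 - A^3 + A^7 - A^11, w = -1]
V(D3) = -t^(1/2) - t^(5/2)  (w +3, c 9, <D> = A^-1 + A^7)
observation: comparing 3 Jones polynomials yields 2 groups


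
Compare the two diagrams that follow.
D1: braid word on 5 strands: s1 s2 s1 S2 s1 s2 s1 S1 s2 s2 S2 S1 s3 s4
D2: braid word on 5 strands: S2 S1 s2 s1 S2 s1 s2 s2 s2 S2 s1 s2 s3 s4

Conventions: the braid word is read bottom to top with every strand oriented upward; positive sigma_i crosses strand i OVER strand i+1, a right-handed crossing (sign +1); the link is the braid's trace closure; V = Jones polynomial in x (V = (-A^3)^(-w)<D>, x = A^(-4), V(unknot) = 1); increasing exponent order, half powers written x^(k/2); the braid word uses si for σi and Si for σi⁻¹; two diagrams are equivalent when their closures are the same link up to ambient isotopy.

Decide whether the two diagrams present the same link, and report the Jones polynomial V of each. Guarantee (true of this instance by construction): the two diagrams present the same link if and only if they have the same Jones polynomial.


equivalent: yes
D1 (bracket -A^-6 + A^-2 - A^2 + 2A^6 - A^10 + A^14; 14 crossings at w = +6): V = x - x^2 + 2x^3 - x^4 + x^5 - x^6
D2 (bracket -A^-6 + A^-2 - A^2 + 2A^6 - A^10 + A^14; 14 crossings at w = +6): V = x - x^2 + 2x^3 - x^4 + x^5 - x^6
key observation: all 2 diagrams share one V(x), hence one class


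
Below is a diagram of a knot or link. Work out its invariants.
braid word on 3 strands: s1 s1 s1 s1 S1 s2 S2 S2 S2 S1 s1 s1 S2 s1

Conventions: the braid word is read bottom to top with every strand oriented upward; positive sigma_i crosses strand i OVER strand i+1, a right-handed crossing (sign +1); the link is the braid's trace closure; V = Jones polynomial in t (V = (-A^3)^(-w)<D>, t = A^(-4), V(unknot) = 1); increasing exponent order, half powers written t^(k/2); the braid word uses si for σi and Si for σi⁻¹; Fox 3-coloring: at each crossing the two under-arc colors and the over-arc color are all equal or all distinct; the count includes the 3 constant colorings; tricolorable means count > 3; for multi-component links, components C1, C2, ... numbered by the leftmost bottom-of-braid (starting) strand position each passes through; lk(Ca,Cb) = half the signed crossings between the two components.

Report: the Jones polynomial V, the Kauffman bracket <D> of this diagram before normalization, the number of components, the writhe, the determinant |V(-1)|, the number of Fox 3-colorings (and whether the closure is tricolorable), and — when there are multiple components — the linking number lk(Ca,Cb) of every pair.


V = -t^-2 + 2t^-1 - 2 + 4t - 4t^2 + 4t^3 - 3t^4 + 2t^5 - t^6
<D> = -A^-18 + 2A^-14 - 3A^-10 + 4A^-6 - 4A^-2 + 4A^2 - 2A^6 + 2A^10 - A^14 (w = +2)
1 component over 14 crossings, w = +2
3 Fox colorings among 3^14, |V(-1)| = 23: not tricolorable
why: |V(-1)| = 23: so not tricolorable, since 3 does not divide 23


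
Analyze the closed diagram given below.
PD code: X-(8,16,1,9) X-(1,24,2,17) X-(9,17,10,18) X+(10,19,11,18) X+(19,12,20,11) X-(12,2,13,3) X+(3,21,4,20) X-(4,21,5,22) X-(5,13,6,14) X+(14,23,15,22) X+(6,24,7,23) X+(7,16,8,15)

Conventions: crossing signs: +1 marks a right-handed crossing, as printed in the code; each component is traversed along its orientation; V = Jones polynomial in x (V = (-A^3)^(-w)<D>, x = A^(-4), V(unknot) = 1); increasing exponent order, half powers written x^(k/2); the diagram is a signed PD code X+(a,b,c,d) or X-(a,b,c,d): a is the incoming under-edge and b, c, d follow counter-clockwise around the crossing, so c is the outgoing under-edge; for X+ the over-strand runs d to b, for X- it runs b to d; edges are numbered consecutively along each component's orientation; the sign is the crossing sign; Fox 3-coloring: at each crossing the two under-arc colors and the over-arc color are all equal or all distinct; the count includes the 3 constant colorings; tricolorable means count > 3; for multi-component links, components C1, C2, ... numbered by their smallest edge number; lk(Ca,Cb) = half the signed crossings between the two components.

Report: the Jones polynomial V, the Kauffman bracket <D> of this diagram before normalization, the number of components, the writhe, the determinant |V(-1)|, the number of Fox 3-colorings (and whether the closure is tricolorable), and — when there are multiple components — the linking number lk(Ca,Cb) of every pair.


V = x^-2 + 2 + x^2
<D> = A^-8 + 2 + A^8 (w = 0)
3 components over 12 crossings, w = 0
lk(C1,C2): -1
lk(C1,C3) = 0
linking number lk(C2,C3) = +1
3 Fox colorings among 3^12, |V(-1)| = 4: not tricolorable
why: w = 0 (over 12 crossings) is diagram-only; (-A^3)^(0) removes it from V


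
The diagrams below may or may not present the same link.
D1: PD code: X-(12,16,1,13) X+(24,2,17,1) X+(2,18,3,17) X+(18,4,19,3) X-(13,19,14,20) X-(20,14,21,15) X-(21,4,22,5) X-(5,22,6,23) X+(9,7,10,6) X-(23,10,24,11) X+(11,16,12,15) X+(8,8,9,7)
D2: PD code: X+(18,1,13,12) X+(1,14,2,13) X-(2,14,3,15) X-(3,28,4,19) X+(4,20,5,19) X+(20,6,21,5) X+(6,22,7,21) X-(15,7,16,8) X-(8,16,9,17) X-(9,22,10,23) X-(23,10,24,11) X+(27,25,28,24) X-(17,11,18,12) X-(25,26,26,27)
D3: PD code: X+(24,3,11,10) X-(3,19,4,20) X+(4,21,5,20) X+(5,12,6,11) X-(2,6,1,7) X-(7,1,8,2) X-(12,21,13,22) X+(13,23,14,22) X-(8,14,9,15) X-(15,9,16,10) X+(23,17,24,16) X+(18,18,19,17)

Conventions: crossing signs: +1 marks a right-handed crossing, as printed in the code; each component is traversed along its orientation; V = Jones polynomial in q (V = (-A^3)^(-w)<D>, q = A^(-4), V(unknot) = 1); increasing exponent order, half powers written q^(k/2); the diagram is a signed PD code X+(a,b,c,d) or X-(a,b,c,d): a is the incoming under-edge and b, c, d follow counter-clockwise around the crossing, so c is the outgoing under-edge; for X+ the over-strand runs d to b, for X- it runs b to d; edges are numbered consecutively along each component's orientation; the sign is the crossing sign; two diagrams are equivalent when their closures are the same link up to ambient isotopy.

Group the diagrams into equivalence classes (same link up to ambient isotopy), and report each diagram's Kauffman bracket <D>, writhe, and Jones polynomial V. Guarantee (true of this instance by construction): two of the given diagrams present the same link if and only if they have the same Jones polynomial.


equivalence classes: {D1, D2, D3}
D1 (bracket 1 + A^4 + A^8 + A^12; 12 crossings at w = 0): V = q^-3 + q^-2 + q^-1 + 1
V(D2) = q^-3 + q^-2 + q^-1 + 1  [14 crossings, <D> = A^-6 + A^-2 + A^2 + A^6, w = -2]
D3 (bracket 1 + A^4 + A^8 + A^12; 12 crossings at w = 0): V = q^-3 + q^-2 + q^-1 + 1
key observation: one V(q) for all 3 diagrams — one class (guaranteed)


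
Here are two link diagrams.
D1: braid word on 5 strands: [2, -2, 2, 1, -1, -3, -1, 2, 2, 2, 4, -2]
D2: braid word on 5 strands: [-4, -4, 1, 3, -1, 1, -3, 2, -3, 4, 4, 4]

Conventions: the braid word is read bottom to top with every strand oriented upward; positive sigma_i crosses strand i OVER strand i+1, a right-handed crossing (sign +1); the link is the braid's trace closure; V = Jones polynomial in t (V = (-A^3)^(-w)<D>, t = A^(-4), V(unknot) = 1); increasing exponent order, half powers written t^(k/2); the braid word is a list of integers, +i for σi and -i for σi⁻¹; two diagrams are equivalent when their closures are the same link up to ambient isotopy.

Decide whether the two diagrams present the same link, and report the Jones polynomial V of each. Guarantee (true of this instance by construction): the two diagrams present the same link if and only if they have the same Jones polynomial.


same link: no
V(D1) = t + t^3 - t^4  [12 crossings, <D> = -A^-10 + A^-6 + A^2, w = +2]
V(D2) = 1  (w +2, c 12, <D> = A^6)
note: comparing 2 Jones polynomials yields 2 groups


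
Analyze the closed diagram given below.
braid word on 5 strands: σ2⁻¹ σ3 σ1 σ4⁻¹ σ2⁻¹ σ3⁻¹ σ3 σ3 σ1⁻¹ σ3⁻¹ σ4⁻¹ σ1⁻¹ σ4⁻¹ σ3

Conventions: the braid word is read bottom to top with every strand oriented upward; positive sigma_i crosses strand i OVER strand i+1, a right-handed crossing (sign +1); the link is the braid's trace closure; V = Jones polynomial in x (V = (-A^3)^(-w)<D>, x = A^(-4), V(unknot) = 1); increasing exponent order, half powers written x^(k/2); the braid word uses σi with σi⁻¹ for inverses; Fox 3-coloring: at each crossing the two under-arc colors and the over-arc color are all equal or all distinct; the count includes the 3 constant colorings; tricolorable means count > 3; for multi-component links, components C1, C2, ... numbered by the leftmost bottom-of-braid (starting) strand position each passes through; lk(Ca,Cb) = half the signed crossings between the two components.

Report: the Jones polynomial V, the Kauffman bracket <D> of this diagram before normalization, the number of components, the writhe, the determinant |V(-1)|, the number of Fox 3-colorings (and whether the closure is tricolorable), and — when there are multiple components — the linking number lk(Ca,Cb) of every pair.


Jones polynomial: V(x) = -x^-8 + 2x^-7 - 2x^-6 + 4x^-5 - 5x^-4 + 4x^-3 - 4x^-2 + 3x^-1 - 1 + x
<D> = A^-16 - A^-12 + 3A^-8 - 4A^-4 + 4 - 5A^4 + 4A^8 - 2A^12 + 2A^16 - A^20; writhe -4
components 1, writhe -4 (14 crossings)
3-colorings: 27 of 3^14, det 27 — tricolorable
note: inverse pairs cancel, leaving σ2⁻¹ σ3 σ1 σ4⁻¹ σ2⁻¹ σ3 σ1⁻¹ σ3⁻¹ σ4⁻¹ σ1⁻¹ σ4⁻¹ σ3


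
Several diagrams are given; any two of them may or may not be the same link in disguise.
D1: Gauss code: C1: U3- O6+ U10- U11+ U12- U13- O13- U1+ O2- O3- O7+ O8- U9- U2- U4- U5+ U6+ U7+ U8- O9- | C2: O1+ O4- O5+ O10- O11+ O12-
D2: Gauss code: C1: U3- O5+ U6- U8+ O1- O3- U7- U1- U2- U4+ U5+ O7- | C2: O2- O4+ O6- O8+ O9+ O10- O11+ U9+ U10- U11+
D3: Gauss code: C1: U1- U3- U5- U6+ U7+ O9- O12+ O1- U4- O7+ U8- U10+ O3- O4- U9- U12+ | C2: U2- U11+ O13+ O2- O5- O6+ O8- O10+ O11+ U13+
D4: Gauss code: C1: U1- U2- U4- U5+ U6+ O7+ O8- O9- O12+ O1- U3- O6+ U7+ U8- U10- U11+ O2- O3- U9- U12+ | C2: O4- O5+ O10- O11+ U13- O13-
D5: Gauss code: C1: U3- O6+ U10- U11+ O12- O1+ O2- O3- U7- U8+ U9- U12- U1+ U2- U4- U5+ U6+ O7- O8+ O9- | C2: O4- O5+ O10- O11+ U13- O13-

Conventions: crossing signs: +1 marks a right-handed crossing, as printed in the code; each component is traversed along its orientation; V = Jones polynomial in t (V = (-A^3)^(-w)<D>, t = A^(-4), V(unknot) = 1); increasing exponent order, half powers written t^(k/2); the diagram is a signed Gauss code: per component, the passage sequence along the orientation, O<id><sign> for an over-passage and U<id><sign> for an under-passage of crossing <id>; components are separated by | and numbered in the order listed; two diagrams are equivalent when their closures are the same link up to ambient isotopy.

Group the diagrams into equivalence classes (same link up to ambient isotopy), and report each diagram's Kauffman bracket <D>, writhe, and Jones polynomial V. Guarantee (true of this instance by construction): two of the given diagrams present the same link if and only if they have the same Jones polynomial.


classes: {D1, D2, D3, D4, D5}
V(D1) = -t^(-1/2) - t^(1/2)  [13 crossings, <D> = A^-11 + A^-7, w = -3]
D2 (bracket A^-5 + A^-1; 11 crossings at w = -1): V = -t^(-1/2) - t^(1/2)
V(D3) = -t^(-1/2) - t^(1/2)  [13 crossings, <D> = A^-5 + A^-1, w = -1]
D4 (bracket A^-11 + A^-7; 13 crossings at w = -3): V = -t^(-1/2) - t^(1/2)
V(D5) = -t^(-1/2) - t^(1/2)  (w -3, c 13, <D> = A^-11 + A^-7)
note: one V(t) for all 5 diagrams — one class (guaranteed)


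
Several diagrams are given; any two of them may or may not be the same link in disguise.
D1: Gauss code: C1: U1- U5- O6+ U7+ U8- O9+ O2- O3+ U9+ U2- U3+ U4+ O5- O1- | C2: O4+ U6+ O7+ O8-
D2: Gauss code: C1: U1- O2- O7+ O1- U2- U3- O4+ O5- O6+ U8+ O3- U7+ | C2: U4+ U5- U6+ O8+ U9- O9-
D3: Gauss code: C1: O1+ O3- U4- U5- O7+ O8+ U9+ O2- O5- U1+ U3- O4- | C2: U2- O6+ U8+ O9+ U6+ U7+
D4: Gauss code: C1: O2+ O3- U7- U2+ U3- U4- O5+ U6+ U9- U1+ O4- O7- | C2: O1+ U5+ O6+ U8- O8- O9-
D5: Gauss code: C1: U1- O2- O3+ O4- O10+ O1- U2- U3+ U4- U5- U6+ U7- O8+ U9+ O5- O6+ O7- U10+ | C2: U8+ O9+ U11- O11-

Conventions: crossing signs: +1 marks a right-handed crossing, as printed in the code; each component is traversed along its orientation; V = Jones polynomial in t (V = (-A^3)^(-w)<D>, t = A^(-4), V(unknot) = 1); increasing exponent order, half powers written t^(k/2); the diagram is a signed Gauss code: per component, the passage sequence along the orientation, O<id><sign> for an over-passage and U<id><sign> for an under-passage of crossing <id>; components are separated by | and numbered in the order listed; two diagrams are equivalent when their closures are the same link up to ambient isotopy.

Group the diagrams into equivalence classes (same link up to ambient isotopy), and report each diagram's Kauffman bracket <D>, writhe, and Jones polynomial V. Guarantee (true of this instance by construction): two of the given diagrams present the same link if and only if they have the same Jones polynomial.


equivalence classes: {D1, D2, D3, D4, D5}
D1 (bracket A^-7 + A; 9 crossings at w = +1): V = -t^(1/2) - t^(5/2)
V(D2) = -t^(1/2) - t^(5/2)  [9 crossings, <D> = A^-13 + A^-5, w = -1]
V(D3) = -t^(1/2) - t^(5/2)  (w +1, c 9, <D> = A^-7 + A)
V(D4) = -t^(1/2) - t^(5/2)  (w -1, c 9, <D> = A^-13 + A^-5)
D5 (bracket A^-13 + A^-5; 11 crossings at w = -1): V = -t^(1/2) - t^(5/2)
key observation: all 5 diagrams share one V(t), hence one class


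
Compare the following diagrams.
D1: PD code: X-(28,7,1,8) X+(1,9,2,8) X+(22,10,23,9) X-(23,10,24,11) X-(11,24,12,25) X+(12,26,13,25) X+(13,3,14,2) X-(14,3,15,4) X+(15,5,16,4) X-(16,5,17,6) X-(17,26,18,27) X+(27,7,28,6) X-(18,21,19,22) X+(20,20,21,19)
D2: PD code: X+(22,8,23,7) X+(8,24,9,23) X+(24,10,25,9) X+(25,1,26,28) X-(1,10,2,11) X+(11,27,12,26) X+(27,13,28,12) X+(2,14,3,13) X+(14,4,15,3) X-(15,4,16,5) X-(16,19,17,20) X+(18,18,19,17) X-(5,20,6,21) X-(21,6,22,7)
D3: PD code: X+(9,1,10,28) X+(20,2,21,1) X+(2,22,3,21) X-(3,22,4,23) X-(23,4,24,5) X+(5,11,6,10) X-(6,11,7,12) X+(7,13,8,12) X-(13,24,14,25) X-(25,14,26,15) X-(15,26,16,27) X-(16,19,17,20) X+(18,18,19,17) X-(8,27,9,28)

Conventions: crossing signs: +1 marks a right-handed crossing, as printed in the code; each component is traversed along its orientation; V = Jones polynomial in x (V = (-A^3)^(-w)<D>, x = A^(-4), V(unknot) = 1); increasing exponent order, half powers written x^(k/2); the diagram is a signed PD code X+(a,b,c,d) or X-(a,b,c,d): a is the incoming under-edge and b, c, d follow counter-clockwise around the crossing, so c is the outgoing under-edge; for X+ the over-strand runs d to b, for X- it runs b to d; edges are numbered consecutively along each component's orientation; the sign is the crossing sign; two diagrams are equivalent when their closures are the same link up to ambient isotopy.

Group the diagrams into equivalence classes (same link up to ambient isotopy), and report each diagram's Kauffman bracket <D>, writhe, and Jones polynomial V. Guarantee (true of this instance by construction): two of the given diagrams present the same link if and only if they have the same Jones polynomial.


equivalence classes: {D1} | {D2} | {D3}
D1 (bracket 1; 14 crossings at w = 0): V = 1
V(D2) = x - x^2 + 2x^3 - x^4 + x^5 - x^6  [14 crossings, <D> = -A^-12 + A^-8 - A^-4 + 2 - A^4 + A^8, w = +4]
D3 (bracket A^-2 + A^6 - A^10; 14 crossings at w = -2): V = -x^-4 + x^-3 + x^-1
key observation: 3 classes among 3 diagrams; unequal V(x) rules out equality


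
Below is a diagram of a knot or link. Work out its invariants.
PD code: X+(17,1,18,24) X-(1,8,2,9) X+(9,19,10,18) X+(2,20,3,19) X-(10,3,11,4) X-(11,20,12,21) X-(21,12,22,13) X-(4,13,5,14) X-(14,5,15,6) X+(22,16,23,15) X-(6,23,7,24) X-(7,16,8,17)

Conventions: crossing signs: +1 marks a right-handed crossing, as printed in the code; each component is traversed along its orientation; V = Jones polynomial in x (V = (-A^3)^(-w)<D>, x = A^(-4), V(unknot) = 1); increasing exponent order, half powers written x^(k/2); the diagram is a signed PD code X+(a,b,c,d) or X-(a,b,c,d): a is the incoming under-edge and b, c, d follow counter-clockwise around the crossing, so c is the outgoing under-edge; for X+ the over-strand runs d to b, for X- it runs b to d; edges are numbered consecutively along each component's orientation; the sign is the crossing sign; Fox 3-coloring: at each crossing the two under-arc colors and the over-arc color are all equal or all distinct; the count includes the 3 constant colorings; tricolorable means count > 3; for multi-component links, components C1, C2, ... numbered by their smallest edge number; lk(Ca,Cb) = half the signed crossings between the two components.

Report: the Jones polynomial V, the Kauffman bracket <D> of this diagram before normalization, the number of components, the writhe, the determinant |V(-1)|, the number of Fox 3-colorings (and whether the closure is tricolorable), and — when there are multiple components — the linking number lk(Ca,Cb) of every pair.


V(x) = -x^-8 + 2x^-7 - 4x^-6 + 5x^-5 - 5x^-4 + 6x^-3 - 4x^-2 + 3x^-1 - 1
bracket: -A^-12 + 3A^-8 - 4A^-4 + 6 - 5A^4 + 5A^8 - 4A^12 + 2A^16 - A^20, w = -4
1 component, writhe -4, over 12 crossings
det 31, colorings 3 of 3^12 — not tricolorable
observation: det 31 = |V(-1)|; not divisible by 3, so not tricolorable


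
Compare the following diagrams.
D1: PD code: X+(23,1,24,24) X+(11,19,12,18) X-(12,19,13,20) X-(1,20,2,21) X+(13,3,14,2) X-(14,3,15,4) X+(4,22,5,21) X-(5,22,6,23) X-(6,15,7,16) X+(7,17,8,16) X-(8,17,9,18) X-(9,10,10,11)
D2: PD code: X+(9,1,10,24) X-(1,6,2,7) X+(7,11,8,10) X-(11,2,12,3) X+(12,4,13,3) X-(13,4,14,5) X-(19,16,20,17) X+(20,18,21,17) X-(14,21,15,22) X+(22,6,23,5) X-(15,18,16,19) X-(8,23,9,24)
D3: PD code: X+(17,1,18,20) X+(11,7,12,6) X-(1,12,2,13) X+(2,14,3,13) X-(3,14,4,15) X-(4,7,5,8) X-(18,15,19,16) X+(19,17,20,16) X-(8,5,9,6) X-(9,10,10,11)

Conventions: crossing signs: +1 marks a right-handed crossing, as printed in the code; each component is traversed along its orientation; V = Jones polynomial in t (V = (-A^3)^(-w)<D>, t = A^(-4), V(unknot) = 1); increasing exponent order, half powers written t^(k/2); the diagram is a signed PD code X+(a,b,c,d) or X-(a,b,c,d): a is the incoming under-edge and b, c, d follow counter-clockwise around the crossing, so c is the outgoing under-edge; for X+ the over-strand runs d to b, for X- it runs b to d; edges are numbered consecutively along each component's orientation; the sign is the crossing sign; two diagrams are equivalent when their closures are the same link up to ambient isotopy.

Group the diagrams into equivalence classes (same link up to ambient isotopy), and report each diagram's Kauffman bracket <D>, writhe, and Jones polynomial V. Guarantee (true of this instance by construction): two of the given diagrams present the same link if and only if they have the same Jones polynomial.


grouping into links: {D1, D2, D3}
V(D1) = 1  (w -2, c 12, <D> = A^-6)
V(D2) = 1  [12 crossings, <D> = A^-6, w = -2]
D3 (bracket A^-6; 10 crossings at w = -2): V = 1
why: all 3 diagrams share one V(t), hence one class


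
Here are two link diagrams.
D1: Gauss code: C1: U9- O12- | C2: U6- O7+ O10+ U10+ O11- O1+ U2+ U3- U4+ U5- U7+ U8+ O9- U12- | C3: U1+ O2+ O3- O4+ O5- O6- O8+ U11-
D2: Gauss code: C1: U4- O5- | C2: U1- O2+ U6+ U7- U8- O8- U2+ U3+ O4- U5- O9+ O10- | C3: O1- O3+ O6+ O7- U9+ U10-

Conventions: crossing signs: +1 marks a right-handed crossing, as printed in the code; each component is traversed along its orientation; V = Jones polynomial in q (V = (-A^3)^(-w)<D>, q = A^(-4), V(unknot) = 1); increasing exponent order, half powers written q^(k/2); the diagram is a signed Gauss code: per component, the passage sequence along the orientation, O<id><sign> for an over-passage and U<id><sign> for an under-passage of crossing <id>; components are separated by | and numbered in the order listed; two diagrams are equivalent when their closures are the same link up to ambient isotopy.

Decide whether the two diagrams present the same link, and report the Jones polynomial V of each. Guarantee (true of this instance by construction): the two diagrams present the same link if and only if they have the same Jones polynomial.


same link: yes
V(D1) = q^-3 + q^-2 + q^-1 + 1  [12 crossings, <D> = 1 + A^4 + A^8 + A^12, w = 0]
D2 (bracket A^-6 + A^-2 + A^2 + A^6; 10 crossings at w = -2): V = q^-3 + q^-2 + q^-1 + 1
note: Reidemeister moves carry D1 (12 crossings) to D2 (10)


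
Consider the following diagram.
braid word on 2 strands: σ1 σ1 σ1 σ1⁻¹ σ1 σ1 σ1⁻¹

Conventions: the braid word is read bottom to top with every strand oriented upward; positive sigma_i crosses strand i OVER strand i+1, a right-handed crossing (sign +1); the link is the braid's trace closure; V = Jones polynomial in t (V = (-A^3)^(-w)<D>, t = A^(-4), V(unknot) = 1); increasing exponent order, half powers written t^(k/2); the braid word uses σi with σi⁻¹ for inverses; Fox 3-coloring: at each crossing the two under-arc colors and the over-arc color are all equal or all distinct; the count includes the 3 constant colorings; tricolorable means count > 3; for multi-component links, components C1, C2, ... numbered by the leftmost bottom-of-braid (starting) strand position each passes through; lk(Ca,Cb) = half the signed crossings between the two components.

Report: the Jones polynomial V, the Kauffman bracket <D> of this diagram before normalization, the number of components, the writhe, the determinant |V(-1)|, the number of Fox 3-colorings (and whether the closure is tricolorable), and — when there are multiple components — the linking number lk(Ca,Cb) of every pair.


Jones polynomial: V(t) = t + t^3 - t^4
<D> = A^-7 - A^-3 - A^5; writhe +3
components 1, writhe +3 (7 crossings)
3-colorings: 9 of 3^7, det 3 — tricolorable
note: a (2,3) torus form — a single generator 3 times


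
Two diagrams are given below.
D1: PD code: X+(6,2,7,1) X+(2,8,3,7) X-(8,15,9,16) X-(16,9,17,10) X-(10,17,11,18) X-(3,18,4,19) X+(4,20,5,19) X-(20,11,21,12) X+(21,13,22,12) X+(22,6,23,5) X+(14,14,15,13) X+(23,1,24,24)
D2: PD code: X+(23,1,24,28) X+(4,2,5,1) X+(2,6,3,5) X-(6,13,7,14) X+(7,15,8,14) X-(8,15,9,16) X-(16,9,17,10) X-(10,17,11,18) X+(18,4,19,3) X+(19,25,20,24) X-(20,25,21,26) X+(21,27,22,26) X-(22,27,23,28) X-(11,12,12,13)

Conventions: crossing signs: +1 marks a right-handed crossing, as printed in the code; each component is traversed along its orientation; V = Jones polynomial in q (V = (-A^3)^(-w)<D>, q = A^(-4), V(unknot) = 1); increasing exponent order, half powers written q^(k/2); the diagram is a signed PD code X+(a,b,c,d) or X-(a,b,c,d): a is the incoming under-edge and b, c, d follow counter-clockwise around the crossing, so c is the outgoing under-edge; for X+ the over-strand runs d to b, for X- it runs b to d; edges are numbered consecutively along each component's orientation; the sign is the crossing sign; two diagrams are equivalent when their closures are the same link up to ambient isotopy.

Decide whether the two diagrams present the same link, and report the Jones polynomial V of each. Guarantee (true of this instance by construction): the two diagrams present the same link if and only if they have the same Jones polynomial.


equivalent: yes
D1 (bracket -A^-6 + A^-2 - A^2 + 3A^6 - A^10 + A^14 - A^18; 12 crossings at w = +2): V = -q^-3 + q^-2 - q^-1 + 3 - q + q^2 - q^3
D2 (bracket -A^-12 + A^-8 - A^-4 + 3 - A^4 + A^8 - A^12; 14 crossings at w = 0): V = -q^-3 + q^-2 - q^-1 + 3 - q + q^2 - q^3
key observation: all 2 diagrams share one V(q), hence one class


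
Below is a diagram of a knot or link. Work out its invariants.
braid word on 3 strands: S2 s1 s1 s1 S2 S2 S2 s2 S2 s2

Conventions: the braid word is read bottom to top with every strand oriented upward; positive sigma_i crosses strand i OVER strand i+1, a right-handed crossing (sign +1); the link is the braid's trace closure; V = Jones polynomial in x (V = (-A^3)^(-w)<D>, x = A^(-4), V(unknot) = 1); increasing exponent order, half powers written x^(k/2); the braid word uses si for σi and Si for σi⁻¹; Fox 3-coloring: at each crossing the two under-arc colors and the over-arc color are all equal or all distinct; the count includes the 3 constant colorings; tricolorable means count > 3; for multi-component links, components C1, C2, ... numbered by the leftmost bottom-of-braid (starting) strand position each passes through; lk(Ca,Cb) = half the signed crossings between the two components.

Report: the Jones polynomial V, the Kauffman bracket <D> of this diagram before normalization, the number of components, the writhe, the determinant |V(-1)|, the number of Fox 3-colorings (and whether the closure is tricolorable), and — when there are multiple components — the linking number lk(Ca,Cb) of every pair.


V = -x^-3 + x^-2 - x^-1 + 3 - x + x^2 - x^3
<D> = -A^-12 + A^-8 - A^-4 + 3 - A^4 + A^8 - A^12 (w = 0)
1 component over 10 crossings, w = 0
27 Fox colorings among 3^10, |V(-1)| = 9: tricolorable
why: palindromic: swapping x for 1/x fixes V


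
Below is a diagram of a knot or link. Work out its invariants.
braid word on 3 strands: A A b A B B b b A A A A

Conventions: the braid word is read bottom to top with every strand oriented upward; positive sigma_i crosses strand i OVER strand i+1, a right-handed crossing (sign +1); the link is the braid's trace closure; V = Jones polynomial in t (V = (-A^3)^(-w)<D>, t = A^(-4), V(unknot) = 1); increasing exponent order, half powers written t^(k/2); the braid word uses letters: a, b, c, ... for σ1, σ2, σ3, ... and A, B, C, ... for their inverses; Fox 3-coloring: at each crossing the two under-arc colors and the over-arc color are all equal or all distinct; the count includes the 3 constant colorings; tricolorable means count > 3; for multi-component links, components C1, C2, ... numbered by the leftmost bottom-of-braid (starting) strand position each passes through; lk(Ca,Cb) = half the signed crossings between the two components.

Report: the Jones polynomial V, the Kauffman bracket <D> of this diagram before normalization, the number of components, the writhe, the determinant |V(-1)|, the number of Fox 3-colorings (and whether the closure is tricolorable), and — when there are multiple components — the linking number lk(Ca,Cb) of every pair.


Jones polynomial: V(t) = -t^-10 + t^-9 - t^-8 + t^-7 - t^-6 + t^-5 + t^-3
<D> = A^-6 + A^2 - A^6 + A^10 - A^14 + A^18 - A^22; writhe -6
components 1, writhe -6 (12 crossings)
3-colorings: 3 of 3^12, det 7 — not tricolorable
note: the span of V is 7, forcing >= 7 crossings in any diagram


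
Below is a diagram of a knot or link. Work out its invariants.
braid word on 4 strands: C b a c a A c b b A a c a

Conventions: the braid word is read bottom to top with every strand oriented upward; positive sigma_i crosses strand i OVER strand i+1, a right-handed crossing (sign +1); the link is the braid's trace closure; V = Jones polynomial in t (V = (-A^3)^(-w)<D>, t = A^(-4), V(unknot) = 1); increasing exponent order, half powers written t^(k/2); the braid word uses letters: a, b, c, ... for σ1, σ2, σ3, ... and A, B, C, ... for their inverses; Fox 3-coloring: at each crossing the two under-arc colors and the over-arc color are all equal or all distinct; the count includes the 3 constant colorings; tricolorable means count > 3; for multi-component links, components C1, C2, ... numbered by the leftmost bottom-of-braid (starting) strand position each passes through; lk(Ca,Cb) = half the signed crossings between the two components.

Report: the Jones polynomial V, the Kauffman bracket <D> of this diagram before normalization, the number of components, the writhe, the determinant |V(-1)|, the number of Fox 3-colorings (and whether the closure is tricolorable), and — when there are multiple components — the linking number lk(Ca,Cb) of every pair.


V = t^2 + 2t^4 - t^5 + 2t^6 - t^7 + t^8
<D> = -A^-11 + A^-7 - 2A^-3 + A - 2A^5 - A^13 (w = +7)
3 components over 13 crossings, w = +7
lk(C1,C2): +2
lk(C1,C3) = 0
linking number lk(C2,C3) = +1
3 Fox colorings among 3^13, |V(-1)| = 8: not tricolorable
why: the 3 component pairs carry total linking +3


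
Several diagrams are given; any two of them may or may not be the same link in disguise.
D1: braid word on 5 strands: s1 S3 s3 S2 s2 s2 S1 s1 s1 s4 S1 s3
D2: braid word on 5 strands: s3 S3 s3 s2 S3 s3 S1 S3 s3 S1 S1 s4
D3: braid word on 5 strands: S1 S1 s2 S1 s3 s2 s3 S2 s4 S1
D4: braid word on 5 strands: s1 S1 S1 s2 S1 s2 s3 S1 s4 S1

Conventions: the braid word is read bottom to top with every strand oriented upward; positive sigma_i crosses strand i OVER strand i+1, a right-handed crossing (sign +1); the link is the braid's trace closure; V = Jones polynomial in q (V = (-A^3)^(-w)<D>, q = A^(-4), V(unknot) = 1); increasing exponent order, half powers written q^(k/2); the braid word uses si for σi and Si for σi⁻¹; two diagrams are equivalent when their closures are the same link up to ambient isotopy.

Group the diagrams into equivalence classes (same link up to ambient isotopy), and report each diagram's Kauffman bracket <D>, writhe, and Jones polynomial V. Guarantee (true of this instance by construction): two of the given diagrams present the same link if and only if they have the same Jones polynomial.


equivalence classes: {D1} | {D2} | {D3, D4}
D1 (bracket A^12; 12 crossings at w = +4): V = 1
V(D2) = -q^-4 + q^-3 + q^-1  (w 0, c 12, <D> = A^4 + A^12 - A^16)
D3 (bracket A^-4 - 1 + 2A^4 - 2A^8 + 2A^12 - 2A^16 + A^20; 10 crossings at w = 0): V = q^-5 - 2q^-4 + 2q^-3 - 2q^-2 + 2q^-1 - 1 + q
V(D4) = q^-5 - 2q^-4 + 2q^-3 - 2q^-2 + 2q^-1 - 1 + q  (w 0, c 10, <D> = A^-4 - 1 + 2A^4 - 2A^8 + 2A^12 - 2A^16 + A^20)
key observation: V(q) takes 3 values over 4 diagrams, fixing the grouping
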